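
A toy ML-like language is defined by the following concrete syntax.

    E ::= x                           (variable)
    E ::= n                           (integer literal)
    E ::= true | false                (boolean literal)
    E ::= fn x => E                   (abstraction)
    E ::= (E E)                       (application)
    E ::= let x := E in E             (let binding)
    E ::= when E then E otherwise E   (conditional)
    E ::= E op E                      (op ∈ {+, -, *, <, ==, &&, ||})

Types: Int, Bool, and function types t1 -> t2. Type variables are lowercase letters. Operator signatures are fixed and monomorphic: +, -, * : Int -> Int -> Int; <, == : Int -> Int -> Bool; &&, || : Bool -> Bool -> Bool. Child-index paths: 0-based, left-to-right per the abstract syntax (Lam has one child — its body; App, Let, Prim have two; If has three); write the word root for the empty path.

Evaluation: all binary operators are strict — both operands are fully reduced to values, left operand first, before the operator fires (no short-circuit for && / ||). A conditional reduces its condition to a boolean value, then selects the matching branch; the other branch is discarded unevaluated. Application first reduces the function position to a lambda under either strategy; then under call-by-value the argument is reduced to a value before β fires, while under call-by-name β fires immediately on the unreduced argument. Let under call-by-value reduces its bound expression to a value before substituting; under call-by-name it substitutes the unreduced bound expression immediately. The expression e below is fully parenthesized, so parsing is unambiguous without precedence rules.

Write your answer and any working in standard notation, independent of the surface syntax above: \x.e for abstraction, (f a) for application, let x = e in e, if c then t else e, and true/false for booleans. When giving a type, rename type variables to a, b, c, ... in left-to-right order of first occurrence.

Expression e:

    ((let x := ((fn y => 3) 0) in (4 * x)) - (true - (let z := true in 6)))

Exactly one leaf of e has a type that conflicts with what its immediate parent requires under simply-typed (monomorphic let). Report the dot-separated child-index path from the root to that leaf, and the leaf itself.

Answer: 1.0 : true

Working:
\y._ : a -> Int
  unify a -> Int ~ Int -> b
  unify a ~ Int
  unify Int ~ b
_ _ : Int
let x : Int
  unify Int ~ Int
x : Int
  unify Int ~ Int
  unify Int ~ Int
  unify Bool ~ Int
  FAIL: mismatch Bool ~ Int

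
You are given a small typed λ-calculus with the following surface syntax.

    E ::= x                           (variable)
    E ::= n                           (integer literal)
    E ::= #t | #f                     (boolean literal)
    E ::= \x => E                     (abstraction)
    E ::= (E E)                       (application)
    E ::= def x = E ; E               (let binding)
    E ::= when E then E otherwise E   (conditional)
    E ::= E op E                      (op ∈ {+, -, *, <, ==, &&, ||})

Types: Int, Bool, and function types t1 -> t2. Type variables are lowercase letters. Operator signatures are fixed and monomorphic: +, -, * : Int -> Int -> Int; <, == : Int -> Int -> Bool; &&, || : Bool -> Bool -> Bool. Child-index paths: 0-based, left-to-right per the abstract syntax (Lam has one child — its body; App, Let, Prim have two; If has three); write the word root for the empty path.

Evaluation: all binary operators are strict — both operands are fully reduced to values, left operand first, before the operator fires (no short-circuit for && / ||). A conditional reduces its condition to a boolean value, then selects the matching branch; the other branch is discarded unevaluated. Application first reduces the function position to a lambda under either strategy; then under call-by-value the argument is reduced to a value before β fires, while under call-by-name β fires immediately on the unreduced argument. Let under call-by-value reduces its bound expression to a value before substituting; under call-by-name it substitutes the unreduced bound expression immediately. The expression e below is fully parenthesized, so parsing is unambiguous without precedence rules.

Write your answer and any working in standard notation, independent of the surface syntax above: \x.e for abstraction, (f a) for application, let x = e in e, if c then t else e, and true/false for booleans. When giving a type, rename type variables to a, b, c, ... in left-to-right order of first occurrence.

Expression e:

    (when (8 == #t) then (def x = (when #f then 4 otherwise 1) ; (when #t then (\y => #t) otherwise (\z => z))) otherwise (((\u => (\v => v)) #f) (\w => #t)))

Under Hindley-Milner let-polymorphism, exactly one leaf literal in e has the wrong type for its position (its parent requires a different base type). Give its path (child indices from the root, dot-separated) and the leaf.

Answer: 0.1 : true

Derivation:
  unify Int ~ Int
  unify Bool ~ Int
  FAIL: mismatch Bool ~ Int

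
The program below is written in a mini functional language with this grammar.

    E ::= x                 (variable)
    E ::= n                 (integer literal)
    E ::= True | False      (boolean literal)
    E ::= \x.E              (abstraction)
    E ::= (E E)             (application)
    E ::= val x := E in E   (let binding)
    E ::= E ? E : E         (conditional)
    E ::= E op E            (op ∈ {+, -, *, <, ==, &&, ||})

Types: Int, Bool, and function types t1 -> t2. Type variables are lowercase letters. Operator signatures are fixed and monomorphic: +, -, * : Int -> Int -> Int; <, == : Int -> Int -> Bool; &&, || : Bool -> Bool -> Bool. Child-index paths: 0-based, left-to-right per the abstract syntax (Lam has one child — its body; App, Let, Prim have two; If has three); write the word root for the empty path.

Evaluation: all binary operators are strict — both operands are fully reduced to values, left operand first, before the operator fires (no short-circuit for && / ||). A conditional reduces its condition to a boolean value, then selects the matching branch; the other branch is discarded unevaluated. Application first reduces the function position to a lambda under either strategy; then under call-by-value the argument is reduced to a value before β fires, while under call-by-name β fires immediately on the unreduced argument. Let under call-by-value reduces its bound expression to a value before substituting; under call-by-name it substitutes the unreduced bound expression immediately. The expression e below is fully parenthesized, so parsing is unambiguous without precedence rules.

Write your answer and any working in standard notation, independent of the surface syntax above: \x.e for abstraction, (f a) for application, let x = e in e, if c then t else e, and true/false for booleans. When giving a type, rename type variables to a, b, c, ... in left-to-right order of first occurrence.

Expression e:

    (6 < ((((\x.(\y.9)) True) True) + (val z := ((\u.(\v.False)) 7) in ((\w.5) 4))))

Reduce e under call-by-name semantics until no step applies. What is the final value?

Answer: true

Derivation:
step 0: (6 < ((((\x.(\y.9)) true) true) + (let z = ((\u.(\v.false)) 7) in ((\w.5) 4))))
step 1: [beta@1.0.0] (6 < (((\y.9) true) + (let z = ((\u.(\v.false)) 7) in ((\w.5) 4))))
step 2: [beta@1.0] (6 < (9 + (let z = ((\u.(\v.false)) 7) in ((\w.5) 4))))
step 3: [let@1.1] (6 < (9 + ((\w.5) 4)))
step 4: [beta@1.1] (6 < (9 + 5))
step 5: [delta@1] (6 < 14)
step 6: [delta@root] true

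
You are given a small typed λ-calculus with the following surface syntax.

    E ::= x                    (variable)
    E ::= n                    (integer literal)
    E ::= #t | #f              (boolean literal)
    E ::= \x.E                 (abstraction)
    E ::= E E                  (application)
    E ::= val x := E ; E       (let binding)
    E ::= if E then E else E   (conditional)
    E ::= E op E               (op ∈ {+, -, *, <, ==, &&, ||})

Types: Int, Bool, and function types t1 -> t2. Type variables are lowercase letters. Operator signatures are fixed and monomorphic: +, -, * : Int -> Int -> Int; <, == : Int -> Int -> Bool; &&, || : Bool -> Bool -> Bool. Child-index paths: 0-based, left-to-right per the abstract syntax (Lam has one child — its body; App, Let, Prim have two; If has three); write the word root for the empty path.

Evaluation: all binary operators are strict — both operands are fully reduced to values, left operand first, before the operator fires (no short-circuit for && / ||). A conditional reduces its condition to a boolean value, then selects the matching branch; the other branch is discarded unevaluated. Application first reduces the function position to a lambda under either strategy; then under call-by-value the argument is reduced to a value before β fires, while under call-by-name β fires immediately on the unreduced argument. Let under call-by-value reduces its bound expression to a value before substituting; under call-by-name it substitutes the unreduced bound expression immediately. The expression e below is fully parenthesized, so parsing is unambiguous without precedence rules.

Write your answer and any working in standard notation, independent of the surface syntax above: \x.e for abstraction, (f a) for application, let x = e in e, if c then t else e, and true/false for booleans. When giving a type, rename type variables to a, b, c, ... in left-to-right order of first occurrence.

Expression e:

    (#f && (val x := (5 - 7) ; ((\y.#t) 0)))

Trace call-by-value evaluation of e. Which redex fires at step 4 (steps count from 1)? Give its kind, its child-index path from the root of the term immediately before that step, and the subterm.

Answer: delta at root : (false && true)

Trace:
step 0: (false && (let x = (5 - 7) in ((\y.true) 0)))
step 1: [delta@1.0] (false && (let x = -2 in ((\y.true) 0)))
step 2: [let@1] (false && ((\y.true) 0))
step 3: [beta@1] (false && true)
step 4: [delta@root] false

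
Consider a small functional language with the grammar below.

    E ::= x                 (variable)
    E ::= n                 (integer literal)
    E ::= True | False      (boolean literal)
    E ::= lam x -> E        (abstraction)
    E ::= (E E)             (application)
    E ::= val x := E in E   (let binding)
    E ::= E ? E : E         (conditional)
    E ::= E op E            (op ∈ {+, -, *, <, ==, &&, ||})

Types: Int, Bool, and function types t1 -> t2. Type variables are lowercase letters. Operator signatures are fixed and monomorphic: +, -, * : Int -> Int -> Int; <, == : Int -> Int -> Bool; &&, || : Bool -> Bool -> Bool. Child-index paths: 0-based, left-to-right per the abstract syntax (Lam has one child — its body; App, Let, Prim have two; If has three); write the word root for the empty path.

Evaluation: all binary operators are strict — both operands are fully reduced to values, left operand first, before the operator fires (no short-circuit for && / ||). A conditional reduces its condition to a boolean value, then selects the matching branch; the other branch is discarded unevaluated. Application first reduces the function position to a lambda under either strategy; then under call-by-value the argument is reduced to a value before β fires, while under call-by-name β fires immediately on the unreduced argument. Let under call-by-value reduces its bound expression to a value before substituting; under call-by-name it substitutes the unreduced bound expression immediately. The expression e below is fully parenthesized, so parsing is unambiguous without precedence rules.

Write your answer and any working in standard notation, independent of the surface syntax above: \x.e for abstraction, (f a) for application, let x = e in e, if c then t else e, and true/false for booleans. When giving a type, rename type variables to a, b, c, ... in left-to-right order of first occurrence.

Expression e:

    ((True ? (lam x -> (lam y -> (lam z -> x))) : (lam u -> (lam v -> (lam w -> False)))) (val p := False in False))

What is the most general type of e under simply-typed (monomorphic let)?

Derivation:
  unify Bool ~ Bool
x : a
\z._ : c -> a
\y._ : b -> c -> a
\x._ : a -> b -> c -> a
\w._ : f -> Bool
\v._ : e -> f -> Bool
\u._ : d -> e -> f -> Bool
  unify a -> b -> c -> a ~ d -> e -> f -> Bool
  unify a ~ d
  unify b -> c -> d ~ e -> f -> Bool
  unify b ~ e
  unify c -> d ~ f -> Bool
  unify c ~ f
  unify d ~ Bool
let p : Bool
  unify Bool -> e -> f -> Bool ~ Bool -> g
  unify Bool ~ Bool
  unify e -> f -> Bool ~ g
_ _ : e -> f -> Bool

Answer: a -> b -> Bool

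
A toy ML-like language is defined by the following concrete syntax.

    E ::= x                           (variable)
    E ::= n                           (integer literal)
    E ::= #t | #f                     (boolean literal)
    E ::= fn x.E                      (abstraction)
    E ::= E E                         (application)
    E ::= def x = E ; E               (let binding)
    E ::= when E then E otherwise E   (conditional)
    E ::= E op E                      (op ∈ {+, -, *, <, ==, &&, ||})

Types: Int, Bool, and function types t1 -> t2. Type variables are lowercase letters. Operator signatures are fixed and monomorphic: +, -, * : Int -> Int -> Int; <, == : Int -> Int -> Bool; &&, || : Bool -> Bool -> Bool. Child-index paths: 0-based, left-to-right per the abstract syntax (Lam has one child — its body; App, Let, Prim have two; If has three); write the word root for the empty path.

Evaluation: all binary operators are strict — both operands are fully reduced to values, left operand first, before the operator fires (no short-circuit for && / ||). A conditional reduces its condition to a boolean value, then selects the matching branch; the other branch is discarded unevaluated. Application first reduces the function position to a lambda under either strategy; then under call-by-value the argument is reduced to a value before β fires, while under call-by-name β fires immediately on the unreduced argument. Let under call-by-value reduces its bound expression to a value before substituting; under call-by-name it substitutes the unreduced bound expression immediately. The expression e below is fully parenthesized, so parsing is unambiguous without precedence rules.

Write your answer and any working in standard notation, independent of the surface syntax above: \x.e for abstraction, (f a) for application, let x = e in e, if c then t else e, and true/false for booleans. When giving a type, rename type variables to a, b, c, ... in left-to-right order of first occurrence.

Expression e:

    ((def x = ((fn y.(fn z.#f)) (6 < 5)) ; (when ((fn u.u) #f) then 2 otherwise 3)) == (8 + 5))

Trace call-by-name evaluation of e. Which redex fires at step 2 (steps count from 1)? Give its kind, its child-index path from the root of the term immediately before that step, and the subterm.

Answer: beta at 0.0 : ((\u.u) false)

Working:
step 0: ((let x = ((\y.(\z.false)) (6 < 5)) in (if ((\u.u) false) then 2 else 3)) == (8 + 5))
step 1: [let@0] ((if ((\u.u) false) then 2 else 3) == (8 + 5))
step 2: [beta@0.0] ((if false then 2 else 3) == (8 + 5))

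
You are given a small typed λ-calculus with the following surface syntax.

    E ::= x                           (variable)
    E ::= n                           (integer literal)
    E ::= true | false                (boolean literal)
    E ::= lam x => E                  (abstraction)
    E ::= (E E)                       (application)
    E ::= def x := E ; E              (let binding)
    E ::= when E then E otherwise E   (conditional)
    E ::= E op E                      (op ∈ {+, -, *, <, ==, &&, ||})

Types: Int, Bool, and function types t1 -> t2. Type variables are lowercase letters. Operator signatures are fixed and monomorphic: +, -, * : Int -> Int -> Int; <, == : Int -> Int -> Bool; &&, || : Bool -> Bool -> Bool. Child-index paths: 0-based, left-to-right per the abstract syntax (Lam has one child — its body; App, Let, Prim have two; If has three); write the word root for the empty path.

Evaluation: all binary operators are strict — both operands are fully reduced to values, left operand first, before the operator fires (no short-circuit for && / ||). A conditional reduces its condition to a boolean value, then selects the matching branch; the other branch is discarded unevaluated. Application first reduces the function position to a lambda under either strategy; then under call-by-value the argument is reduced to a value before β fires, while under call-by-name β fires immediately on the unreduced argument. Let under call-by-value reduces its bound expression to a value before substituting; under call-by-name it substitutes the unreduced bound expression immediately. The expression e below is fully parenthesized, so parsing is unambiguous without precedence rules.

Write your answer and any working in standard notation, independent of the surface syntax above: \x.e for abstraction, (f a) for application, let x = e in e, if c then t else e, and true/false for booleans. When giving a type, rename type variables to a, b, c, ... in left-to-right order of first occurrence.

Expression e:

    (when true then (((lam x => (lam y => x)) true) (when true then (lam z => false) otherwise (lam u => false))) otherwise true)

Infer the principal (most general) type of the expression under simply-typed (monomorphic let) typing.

Answer: Bool

Derivation:
  unify Bool ~ Bool
x : a
\y._ : b -> a
\x._ : a -> b -> a
  unify a -> b -> a ~ Bool -> c
  unify a ~ Bool
  unify b -> Bool ~ c
_ _ : b -> Bool
  unify Bool ~ Bool
\z._ : d -> Bool
\u._ : e -> Bool
  unify d -> Bool ~ e -> Bool
  unify d ~ e
  unify Bool ~ Bool
  unify b -> Bool ~ (e -> Bool) -> f
  unify b ~ e -> Bool
  unify Bool ~ f
_ _ : Bool
  unify Bool ~ Bool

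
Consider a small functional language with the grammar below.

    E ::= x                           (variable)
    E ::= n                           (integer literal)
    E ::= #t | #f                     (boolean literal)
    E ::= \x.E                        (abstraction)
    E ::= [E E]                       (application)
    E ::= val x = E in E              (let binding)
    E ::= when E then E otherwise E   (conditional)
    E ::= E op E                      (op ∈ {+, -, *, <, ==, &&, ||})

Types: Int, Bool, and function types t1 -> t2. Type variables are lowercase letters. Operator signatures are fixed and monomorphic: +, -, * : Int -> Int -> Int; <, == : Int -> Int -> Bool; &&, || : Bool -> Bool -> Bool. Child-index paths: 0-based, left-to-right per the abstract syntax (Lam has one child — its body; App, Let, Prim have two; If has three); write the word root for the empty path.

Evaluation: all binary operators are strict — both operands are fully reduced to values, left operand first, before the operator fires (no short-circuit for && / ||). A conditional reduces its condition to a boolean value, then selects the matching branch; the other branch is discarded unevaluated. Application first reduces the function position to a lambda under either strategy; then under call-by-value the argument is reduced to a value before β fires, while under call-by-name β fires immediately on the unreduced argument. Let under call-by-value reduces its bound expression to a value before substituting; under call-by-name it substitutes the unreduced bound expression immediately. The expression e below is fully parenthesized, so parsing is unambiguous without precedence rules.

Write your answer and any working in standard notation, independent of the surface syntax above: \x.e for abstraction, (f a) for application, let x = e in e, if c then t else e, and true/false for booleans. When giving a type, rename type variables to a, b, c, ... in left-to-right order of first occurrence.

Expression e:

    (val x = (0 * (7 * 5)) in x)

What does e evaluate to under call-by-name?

Working:
step 0: (let x = (0 * (7 * 5)) in x)
step 1: [let@root] (0 * (7 * 5))
step 2: [delta@1] (0 * 35)
step 3: [delta@root] 0

Answer: 0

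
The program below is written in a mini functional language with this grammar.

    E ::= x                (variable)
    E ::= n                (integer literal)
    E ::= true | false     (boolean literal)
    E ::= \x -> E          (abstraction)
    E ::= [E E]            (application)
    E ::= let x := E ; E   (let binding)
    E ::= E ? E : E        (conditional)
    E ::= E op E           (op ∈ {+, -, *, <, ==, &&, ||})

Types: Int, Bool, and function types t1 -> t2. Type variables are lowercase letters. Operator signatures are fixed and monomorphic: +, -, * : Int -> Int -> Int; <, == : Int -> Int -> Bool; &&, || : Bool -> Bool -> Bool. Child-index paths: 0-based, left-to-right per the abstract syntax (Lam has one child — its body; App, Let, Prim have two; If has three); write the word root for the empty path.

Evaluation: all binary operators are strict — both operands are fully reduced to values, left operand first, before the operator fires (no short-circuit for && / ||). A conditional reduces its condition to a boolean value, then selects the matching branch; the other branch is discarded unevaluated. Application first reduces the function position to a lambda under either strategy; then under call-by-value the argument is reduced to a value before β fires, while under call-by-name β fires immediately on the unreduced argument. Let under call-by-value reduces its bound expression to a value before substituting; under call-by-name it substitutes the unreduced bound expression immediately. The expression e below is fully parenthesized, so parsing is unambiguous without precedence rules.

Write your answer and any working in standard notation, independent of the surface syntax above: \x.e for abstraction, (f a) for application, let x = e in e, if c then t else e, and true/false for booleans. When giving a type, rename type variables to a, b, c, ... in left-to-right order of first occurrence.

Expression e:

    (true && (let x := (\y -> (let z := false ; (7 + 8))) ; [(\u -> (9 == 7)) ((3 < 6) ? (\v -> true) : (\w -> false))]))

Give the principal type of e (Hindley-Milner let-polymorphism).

Answer: Bool

Working:
  unify Bool ~ Bool
let z : Bool
  unify Int ~ Int
  unify Int ~ Int
\y._ : a -> Int
let x : forall. a -> Int
  unify Int ~ Int
  unify Int ~ Int
\u._ : b -> Bool
  unify Int ~ Int
  unify Int ~ Int
  unify Bool ~ Bool
\v._ : c -> Bool
\w._ : d -> Bool
  unify c -> Bool ~ d -> Bool
  unify c ~ d
  unify Bool ~ Bool
  unify b -> Bool ~ (d -> Bool) -> e
  unify b ~ d -> Bool
  unify Bool ~ e
_ _ : Bool
  unify Bool ~ Bool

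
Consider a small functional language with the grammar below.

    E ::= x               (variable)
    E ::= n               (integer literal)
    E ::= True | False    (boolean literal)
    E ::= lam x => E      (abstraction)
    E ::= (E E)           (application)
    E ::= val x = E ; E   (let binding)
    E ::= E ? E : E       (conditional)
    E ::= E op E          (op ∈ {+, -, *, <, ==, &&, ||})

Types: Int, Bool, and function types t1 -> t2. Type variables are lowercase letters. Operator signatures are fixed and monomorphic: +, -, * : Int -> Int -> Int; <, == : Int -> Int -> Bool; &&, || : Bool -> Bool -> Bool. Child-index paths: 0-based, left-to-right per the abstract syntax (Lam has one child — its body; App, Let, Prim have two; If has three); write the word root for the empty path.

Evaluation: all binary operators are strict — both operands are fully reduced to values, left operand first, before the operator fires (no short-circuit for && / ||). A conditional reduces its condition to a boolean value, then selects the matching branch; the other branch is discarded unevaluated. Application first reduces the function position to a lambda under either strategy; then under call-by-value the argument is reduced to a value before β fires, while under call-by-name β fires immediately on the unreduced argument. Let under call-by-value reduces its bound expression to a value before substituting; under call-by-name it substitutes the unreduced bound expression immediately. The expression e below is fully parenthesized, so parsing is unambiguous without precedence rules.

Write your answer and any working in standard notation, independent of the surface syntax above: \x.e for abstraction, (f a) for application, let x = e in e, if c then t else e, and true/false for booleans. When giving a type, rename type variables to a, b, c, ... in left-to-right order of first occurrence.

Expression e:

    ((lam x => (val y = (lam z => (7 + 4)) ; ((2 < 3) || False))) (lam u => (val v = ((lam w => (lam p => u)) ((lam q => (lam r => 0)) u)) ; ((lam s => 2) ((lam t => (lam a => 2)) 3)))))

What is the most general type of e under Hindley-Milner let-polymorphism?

Answer: Bool

Working:
  unify Int ~ Int
  unify Int ~ Int
\z._ : b -> Int
let y : forall. b -> Int
  unify Int ~ Int
  unify Int ~ Int
  unify Bool ~ Bool
  unify Bool ~ Bool
\x._ : a -> Bool
u : c
\p._ : e -> c
\w._ : d -> e -> c
\r._ : g -> Int
\q._ : f -> g -> Int
u : c
  unify f -> g -> Int ~ c -> h
  unify f ~ c
  unify g -> Int ~ h
_ _ : g -> Int
  unify d -> e -> c ~ (g -> Int) -> i
  unify d ~ g -> Int
  unify e -> c ~ i
_ _ : e -> c
let v : forall. e -> c
\s._ : j -> Int
\a._ : l -> Int
\t._ : k -> l -> Int
  unify k -> l -> Int ~ Int -> m
  unify k ~ Int
  unify l -> Int ~ m
_ _ : l -> Int
  unify j -> Int ~ (l -> Int) -> n
  unify j ~ l -> Int
  unify Int ~ n
_ _ : Int
\u._ : c -> Int
  unify a -> Bool ~ (c -> Int) -> o
  unify a ~ c -> Int
  unify Bool ~ o
_ _ : Bool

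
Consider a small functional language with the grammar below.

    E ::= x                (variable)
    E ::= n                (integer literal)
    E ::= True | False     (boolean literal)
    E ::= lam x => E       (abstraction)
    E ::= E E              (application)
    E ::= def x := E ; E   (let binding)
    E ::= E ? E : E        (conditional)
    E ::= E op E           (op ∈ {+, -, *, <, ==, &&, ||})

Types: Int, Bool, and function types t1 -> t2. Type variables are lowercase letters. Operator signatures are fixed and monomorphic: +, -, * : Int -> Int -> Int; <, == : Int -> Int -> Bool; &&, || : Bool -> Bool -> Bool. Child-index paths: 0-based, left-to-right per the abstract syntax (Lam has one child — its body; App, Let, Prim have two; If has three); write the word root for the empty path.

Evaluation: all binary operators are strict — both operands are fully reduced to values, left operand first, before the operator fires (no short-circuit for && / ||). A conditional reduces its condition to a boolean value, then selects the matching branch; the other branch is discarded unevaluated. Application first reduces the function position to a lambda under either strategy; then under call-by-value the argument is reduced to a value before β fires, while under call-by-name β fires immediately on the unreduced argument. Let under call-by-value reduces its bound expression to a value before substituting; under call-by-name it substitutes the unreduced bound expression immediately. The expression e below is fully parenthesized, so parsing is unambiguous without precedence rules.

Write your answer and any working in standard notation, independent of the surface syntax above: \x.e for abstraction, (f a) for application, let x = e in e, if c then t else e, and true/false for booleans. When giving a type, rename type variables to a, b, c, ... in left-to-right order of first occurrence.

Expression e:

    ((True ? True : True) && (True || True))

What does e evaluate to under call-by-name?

Answer: true

Trace:
step 0: ((if true then true else true) && (true || true))
step 1: [if@0] (true && (true || true))
step 2: [delta@1] (true && true)
step 3: [delta@root] true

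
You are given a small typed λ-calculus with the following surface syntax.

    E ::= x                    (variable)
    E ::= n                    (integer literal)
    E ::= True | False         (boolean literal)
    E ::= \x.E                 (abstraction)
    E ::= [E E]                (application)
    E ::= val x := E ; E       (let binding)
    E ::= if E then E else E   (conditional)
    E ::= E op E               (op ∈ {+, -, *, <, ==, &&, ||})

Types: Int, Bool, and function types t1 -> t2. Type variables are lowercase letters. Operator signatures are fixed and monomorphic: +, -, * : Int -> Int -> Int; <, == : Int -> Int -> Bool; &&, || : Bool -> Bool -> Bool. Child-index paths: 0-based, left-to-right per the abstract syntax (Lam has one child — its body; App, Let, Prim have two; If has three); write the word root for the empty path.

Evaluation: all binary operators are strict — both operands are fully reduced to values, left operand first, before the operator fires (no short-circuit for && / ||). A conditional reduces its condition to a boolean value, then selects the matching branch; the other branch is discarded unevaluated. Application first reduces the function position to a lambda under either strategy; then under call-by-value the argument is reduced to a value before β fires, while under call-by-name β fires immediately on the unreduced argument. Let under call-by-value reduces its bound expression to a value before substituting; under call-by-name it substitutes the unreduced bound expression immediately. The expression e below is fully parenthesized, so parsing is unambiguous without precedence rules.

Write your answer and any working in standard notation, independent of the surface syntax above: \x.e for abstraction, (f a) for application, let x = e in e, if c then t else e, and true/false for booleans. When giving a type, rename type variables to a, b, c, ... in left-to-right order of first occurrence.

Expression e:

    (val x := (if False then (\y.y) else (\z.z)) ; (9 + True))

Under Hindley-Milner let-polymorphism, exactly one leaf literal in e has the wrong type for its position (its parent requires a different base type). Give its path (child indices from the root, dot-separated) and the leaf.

Trace:
  unify Bool ~ Bool
y : a
\y._ : a -> a
z : b
\z._ : b -> b
  unify a -> a ~ b -> b
  unify a ~ b
  unify b ~ b
let x : forall. b -> b
  unify Int ~ Int
  unify Bool ~ Int
  FAIL: mismatch Bool ~ Int

Answer: 1.1 : true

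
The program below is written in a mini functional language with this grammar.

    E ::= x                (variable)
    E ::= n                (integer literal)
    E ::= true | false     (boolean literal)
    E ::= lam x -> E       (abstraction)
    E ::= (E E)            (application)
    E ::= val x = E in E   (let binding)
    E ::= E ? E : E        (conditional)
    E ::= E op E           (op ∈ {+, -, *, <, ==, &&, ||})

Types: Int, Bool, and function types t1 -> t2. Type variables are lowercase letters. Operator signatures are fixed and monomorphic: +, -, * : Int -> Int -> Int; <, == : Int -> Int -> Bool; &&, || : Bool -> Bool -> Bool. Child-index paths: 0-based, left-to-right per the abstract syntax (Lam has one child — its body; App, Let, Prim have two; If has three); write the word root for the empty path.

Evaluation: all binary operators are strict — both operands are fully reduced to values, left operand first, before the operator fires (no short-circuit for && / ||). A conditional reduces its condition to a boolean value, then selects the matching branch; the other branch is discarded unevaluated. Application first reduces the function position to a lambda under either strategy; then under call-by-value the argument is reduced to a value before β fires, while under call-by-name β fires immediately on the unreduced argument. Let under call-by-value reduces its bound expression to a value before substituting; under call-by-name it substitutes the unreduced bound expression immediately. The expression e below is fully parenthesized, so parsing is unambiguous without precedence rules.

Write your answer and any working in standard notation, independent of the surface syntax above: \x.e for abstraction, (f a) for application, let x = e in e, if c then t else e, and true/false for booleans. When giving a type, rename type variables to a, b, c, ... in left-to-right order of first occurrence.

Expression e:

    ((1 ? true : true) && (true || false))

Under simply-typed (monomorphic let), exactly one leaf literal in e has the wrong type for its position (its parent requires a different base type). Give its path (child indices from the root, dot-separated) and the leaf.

Answer: 0.0 : 1

Working:
  unify Int ~ Bool
  FAIL: mismatch Int ~ Bool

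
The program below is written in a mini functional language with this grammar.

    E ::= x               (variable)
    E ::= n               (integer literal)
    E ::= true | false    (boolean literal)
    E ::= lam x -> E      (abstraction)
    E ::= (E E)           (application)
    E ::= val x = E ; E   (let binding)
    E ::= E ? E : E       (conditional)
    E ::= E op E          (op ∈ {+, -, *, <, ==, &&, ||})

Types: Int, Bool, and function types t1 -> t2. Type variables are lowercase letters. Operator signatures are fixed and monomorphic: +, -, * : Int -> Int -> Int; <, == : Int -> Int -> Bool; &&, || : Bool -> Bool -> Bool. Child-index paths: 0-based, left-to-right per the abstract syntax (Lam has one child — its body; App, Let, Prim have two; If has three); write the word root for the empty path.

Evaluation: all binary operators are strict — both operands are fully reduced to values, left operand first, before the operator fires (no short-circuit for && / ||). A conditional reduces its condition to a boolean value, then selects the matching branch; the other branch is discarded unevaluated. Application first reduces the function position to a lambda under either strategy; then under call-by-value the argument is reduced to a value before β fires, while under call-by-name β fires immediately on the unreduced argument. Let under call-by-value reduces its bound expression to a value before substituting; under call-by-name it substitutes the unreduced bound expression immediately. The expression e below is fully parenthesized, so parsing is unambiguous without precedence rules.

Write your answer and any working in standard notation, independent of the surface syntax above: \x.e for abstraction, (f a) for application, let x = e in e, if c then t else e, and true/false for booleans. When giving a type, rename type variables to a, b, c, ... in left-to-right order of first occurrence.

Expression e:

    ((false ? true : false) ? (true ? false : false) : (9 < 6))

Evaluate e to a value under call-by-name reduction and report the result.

Answer: false

Derivation:
step 0: (if (if false then true else false) then (if true then false else false) else (9 < 6))
step 1: [if@0] (if false then (if true then false else false) else (9 < 6))
step 2: [if@root] (9 < 6)
step 3: [delta@root] false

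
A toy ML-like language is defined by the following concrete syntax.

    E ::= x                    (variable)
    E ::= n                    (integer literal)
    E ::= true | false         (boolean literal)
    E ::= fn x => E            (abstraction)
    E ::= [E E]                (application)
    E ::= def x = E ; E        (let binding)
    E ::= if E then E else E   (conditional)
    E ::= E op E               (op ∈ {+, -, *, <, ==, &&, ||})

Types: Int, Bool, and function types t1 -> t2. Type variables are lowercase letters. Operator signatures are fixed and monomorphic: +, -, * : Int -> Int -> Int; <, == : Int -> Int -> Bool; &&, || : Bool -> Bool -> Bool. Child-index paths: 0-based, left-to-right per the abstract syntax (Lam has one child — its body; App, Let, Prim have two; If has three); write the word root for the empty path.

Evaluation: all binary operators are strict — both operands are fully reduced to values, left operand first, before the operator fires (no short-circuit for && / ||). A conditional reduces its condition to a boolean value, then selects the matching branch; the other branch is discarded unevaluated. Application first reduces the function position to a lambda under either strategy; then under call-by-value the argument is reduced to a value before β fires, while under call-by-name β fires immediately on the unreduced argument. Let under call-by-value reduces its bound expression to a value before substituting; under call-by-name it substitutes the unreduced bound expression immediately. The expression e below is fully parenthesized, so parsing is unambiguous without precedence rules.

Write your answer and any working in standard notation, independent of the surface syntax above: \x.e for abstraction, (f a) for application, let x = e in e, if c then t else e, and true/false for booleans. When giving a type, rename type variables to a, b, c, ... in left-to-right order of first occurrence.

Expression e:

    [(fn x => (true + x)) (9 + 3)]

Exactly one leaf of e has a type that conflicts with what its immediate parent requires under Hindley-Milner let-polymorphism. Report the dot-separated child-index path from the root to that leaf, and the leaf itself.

Working:
  unify Bool ~ Int
  FAIL: mismatch Bool ~ Int

Answer: 0.0.0 : true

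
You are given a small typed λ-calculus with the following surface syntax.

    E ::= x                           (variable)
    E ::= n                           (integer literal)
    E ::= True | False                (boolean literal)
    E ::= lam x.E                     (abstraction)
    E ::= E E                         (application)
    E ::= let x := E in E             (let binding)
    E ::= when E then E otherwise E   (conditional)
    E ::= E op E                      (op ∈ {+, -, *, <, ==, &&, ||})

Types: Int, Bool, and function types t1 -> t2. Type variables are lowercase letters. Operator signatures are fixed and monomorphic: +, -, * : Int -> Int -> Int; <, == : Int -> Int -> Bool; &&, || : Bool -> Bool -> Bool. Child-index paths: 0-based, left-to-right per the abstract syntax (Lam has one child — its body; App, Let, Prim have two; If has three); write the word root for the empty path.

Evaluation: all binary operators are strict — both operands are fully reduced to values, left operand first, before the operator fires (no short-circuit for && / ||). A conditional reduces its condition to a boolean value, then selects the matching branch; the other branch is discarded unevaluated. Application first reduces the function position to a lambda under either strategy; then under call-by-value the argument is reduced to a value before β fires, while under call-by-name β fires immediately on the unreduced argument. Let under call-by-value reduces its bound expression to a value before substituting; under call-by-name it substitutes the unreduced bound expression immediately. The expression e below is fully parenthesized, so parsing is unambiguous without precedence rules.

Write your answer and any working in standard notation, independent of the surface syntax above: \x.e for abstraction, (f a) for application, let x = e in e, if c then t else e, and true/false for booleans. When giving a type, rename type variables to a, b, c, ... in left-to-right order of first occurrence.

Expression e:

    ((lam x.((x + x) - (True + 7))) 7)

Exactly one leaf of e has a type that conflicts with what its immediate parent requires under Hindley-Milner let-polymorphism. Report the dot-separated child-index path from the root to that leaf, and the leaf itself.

Answer: 0.0.1.0 : true

Working:
x : a
  unify a ~ Int
x : Int
  unify Int ~ Int
  unify Int ~ Int
  unify Bool ~ Int
  FAIL: mismatch Bool ~ Int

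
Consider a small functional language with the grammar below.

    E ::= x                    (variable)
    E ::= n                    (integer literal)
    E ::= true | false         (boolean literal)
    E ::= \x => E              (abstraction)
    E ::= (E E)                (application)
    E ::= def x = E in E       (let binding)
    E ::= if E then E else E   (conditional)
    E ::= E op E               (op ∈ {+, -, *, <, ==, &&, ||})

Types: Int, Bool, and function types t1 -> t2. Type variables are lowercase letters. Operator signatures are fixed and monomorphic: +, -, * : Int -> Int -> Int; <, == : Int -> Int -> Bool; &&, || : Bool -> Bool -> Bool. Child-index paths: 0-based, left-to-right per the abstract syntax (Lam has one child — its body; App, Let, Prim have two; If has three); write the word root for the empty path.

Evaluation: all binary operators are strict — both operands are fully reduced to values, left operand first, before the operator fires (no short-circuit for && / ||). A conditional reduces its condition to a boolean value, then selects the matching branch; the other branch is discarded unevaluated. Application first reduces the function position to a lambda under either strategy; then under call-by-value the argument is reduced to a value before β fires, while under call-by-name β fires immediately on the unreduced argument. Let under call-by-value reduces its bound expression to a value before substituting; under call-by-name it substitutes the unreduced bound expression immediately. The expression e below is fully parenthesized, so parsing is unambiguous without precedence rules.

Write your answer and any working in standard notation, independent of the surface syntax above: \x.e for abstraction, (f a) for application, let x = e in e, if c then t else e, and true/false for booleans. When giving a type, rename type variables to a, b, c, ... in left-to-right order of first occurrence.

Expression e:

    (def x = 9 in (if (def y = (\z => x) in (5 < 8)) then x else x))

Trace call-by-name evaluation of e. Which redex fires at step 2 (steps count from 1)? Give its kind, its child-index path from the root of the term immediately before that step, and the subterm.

Derivation:
step 0: (let x = 9 in (if (let y = (\z.x) in (5 < 8)) then x else x))
step 1: [let@root] (if (let y = (\z.9) in (5 < 8)) then 9 else 9)
step 2: [let@0] (if (5 < 8) then 9 else 9)

Answer: let at 0 : (let y = (\z.9) in (5 < 8))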